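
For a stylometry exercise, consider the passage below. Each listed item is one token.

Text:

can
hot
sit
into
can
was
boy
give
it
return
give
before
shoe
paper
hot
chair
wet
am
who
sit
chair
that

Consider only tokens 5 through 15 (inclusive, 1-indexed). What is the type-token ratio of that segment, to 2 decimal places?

0.91

Segment tokens 5–15: can, was, boy, give, it, return, give, before, shoe, paper, hot
Segment N = 11, segment V = 10.
TTR = 10 / 11 = 0.91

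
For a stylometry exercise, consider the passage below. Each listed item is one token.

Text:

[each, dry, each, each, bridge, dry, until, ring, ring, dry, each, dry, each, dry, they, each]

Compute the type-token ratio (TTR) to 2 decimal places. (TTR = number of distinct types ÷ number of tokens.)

0.38

N = 16 tokens, V = 6 types.
TTR = V / N = 6 / 16 = 0.38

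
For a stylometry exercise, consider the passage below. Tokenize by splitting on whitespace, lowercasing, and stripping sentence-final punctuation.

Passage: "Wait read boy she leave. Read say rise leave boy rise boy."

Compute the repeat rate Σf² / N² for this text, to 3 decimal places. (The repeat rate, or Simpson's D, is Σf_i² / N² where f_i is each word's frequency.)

0.167

Frequencies: boy:3, read:2, leave:2, rise:2, wait:1, she:1, say:1
Σf² = 24; N² = 144
Repeat rate = 24 / 144 = 0.167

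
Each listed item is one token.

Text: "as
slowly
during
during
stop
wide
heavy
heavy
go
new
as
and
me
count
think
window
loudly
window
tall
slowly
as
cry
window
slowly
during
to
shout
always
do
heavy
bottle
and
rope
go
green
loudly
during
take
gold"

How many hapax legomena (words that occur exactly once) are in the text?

17

Frequencies: during:4, as:3, slowly:3, heavy:3, window:3, go:2, and:2, loudly:2, stop:1, wide:1, new:1, me:1, count:1, think:1, tall:1, cry:1, to:1, shout:1, always:1, do:1, … (5 more, each freq 1)
Hapax (freq=1): always, bottle, count, cry, do, gold, green, me, new, rope, shout, stop, take, tall, think, to, wide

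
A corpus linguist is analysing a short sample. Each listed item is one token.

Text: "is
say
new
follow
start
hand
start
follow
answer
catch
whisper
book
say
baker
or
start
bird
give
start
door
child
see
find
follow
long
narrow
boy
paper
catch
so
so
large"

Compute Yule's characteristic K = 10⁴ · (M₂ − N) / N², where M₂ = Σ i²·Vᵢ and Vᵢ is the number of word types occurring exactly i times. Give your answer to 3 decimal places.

Frequencies: start:4, follow:3, say:2, catch:2, so:2, is:1, new:1, hand:1, answer:1, whisper:1, book:1, baker:1, or:1, bird:1, give:1, door:1, child:1, see:1, find:1, long:1, … (4 more, each freq 1)
N = 32. Frequency spectrum: V_1=19, V_2=3, V_3=1, V_4=1
M₂ = 1²·19 + 2²·3 + 3²·1 + 4²·1 = 56
K = 10000 × (56 − 32) / 32² = 234.375

234.375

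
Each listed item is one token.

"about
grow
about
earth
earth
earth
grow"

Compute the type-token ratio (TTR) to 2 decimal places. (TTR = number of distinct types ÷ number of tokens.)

0.43

N = 7 tokens, V = 3 types.
TTR = V / N = 3 / 7 = 0.43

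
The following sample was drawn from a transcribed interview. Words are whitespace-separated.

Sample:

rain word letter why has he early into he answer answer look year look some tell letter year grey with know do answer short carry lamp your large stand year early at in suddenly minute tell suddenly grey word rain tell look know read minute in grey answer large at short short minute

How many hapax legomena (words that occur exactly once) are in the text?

11

Frequencies: answer:4, look:3, year:3, tell:3, grey:3, short:3, minute:3, rain:2, word:2, letter:2, he:2, early:2, know:2, large:2, at:2, in:2, suddenly:2, why:1, has:1, into:1, … (8 more, each freq 1)
Hapax (freq=1): carry, do, has, into, lamp, read, some, stand, why, with, your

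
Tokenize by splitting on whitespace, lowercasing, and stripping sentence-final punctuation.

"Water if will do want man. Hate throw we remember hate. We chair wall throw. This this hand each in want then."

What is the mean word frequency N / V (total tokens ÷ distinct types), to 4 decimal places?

N = 22 tokens, V = 17 types.
Mean frequency = N / V = 22 / 17 = 1.2941

1.2941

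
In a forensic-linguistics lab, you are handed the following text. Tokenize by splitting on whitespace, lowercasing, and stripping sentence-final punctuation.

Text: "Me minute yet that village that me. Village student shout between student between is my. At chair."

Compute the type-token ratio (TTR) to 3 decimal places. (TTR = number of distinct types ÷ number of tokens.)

0.706

N = 17 tokens, V = 12 types.
TTR = V / N = 12 / 17 = 0.706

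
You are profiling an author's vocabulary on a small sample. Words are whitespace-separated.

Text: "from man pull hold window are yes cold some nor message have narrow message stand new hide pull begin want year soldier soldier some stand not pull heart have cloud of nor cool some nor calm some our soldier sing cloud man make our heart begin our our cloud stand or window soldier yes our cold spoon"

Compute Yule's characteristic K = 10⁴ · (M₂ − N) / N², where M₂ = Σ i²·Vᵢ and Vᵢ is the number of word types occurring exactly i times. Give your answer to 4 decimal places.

Frequencies: our:5, some:4, soldier:4, pull:3, nor:3, stand:3, cloud:3, man:2, window:2, yes:2, cold:2, message:2, have:2, begin:2, heart:2, from:1, hold:1, are:1, narrow:1, new:1, … (11 more, each freq 1)
N = 57. Frequency spectrum: V_1=16, V_2=8, V_3=4, V_4=2, V_5=1
M₂ = 1²·16 + 2²·8 + 3²·4 + 4²·2 + 5²·1 = 141
K = 10000 × (141 − 57) / 57² = 258.5411

258.5411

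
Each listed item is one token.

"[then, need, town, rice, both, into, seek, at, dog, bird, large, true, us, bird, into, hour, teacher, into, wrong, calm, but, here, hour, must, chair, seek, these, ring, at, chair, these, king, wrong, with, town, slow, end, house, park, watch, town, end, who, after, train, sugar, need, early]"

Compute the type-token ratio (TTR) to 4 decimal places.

N = 48 tokens, V = 35 types.
TTR = V / N = 35 / 48 = 0.7292

0.7292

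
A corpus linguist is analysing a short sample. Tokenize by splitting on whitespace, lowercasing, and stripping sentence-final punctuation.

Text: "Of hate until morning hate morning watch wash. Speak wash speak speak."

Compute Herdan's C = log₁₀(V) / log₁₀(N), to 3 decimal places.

N = 12, V = 7.
log₁₀(V) = 0.845098, log₁₀(N) = 1.079181
C = 0.845098 / 1.079181 = 0.783

0.783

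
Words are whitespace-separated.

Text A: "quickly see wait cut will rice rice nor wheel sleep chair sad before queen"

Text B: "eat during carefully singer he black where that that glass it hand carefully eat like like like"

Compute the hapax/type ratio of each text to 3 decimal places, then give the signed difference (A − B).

A: hapax=12, V=13, ratio=0.923
B: hapax=8, V=12, ratio=0.667
Difference = 0.923 − 0.667 = 0.256

0.256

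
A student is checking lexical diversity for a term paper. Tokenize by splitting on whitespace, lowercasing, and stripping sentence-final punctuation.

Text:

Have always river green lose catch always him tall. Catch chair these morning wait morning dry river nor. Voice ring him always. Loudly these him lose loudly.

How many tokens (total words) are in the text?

27

Tokens: have, always, river, green, lose, catch, always, him, tall, catch, chair, these, morning, wait, morning, dry, river, nor, voice, ring, him, always, loudly, these, him, lose, loudly
N = 27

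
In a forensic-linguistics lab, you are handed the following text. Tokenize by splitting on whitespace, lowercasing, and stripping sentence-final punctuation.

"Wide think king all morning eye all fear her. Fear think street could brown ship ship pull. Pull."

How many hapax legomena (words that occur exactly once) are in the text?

Frequencies: think:2, all:2, fear:2, ship:2, pull:2, wide:1, king:1, morning:1, eye:1, her:1, street:1, could:1, brown:1
Hapax (freq=1): brown, could, eye, her, king, morning, street, wide

8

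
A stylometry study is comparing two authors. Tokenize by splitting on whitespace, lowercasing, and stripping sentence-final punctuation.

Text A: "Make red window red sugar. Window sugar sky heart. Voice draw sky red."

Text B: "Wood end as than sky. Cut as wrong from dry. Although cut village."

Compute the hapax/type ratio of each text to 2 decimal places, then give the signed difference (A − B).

-0.32

A: hapax=4, V=8, ratio=0.50
B: hapax=9, V=11, ratio=0.82
Difference = 0.50 − 0.82 = -0.32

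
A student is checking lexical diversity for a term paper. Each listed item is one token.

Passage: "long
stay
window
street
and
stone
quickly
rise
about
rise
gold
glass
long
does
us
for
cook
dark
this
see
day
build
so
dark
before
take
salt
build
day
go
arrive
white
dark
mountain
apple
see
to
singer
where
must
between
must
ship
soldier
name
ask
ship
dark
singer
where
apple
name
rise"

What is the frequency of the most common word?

Frequencies: dark:4, rise:3, long:2, see:2, day:2, build:2, apple:2, singer:2, where:2, must:2, ship:2, name:2, stay:1, window:1, street:1, and:1, stone:1, quickly:1, about:1, gold:1, … (18 more, each freq 1)
Most common: 'dark' with frequency 4.

4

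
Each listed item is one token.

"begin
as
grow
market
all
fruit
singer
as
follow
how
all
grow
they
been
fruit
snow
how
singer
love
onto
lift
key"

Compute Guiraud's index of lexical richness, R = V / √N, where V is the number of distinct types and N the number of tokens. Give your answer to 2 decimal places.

N = 22, V = 16.
√N = 4.690416
R = 16 / 4.690416 = 3.41

3.41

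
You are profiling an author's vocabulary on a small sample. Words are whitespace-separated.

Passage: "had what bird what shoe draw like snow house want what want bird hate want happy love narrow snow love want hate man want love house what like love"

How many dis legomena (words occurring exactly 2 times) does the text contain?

Frequencies: want:5, what:4, love:4, bird:2, like:2, snow:2, house:2, hate:2, had:1, shoe:1, draw:1, happy:1, narrow:1, man:1
Words with frequency 2: bird, hate, house, like, snow

5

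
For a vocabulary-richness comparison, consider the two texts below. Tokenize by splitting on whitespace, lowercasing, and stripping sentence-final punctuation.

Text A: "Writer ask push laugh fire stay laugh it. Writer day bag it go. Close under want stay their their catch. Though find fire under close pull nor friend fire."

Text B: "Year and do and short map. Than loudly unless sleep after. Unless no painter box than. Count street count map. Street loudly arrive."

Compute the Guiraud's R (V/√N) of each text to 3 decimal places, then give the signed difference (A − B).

0.378

A: V=20, N=29, R=3.714
B: V=16, N=23, R=3.336
Difference = 3.714 − 3.336 = 0.378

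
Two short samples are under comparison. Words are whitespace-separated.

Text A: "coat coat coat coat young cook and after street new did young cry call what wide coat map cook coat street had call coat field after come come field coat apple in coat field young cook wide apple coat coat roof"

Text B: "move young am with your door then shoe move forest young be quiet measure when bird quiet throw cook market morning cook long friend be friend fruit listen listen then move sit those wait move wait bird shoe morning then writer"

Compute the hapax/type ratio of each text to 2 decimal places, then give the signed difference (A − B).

-0.07

A: hapax=9, V=19, ratio=0.47
B: hapax=14, V=26, ratio=0.54
Difference = 0.47 − 0.54 = -0.07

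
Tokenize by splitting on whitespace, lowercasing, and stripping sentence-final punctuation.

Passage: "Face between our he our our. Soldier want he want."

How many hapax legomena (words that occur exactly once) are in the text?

3

Frequencies: our:3, he:2, want:2, face:1, between:1, soldier:1
Hapax (freq=1): between, face, soldier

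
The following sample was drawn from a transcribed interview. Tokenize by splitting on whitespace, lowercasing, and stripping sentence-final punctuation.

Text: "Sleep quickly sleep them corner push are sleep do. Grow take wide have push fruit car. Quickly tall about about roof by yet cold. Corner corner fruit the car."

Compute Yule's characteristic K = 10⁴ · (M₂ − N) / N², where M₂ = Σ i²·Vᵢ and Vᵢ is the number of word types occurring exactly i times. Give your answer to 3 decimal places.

Frequencies: sleep:3, corner:3, quickly:2, push:2, fruit:2, car:2, about:2, them:1, are:1, do:1, grow:1, take:1, wide:1, have:1, tall:1, roof:1, by:1, yet:1, cold:1, the:1
N = 29. Frequency spectrum: V_1=13, V_2=5, V_3=2
M₂ = 1²·13 + 2²·5 + 3²·2 = 51
K = 10000 × (51 − 29) / 29² = 261.593

261.593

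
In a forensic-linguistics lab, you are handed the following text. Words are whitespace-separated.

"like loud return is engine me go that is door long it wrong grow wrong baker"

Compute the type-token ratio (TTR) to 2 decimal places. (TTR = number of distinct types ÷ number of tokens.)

0.88

N = 16 tokens, V = 14 types.
TTR = V / N = 14 / 16 = 0.88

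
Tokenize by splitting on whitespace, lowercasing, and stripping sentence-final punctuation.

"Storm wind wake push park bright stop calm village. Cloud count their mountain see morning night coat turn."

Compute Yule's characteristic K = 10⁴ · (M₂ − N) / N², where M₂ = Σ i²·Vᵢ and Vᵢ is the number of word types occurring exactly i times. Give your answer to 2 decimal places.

Frequencies: storm:1, wind:1, wake:1, push:1, park:1, bright:1, stop:1, calm:1, village:1, cloud:1, count:1, their:1, mountain:1, see:1, morning:1, night:1, coat:1, turn:1
N = 18. Frequency spectrum: V_1=18
M₂ = 1²·18 = 18
K = 10000 × (18 − 18) / 18² = 0.00

0.00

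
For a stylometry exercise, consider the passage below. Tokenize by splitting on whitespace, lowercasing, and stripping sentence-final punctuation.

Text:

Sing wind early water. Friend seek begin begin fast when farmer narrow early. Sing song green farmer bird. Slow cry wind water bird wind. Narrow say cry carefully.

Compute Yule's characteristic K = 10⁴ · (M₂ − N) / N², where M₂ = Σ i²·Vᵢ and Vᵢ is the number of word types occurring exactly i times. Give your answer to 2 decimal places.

280.61

Frequencies: wind:3, sing:2, early:2, water:2, begin:2, farmer:2, narrow:2, bird:2, cry:2, friend:1, seek:1, fast:1, when:1, song:1, green:1, slow:1, say:1, carefully:1
N = 28. Frequency spectrum: V_1=9, V_2=8, V_3=1
M₂ = 1²·9 + 2²·8 + 3²·1 = 50
K = 10000 × (50 − 28) / 28² = 280.61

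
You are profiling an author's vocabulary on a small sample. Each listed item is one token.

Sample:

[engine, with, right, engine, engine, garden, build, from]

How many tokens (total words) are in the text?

8

Tokens: engine, with, right, engine, engine, garden, build, from
N = 8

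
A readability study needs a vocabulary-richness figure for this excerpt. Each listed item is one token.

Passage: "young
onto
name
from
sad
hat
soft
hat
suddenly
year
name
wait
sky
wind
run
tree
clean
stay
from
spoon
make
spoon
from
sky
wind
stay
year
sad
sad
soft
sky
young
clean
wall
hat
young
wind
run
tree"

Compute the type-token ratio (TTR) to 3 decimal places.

N = 39 tokens, V = 19 types.
TTR = V / N = 19 / 39 = 0.487

0.487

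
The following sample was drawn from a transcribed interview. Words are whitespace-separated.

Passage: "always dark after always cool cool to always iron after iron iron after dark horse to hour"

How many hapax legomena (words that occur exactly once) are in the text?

2

Frequencies: always:3, after:3, iron:3, dark:2, cool:2, to:2, horse:1, hour:1
Hapax (freq=1): horse, hour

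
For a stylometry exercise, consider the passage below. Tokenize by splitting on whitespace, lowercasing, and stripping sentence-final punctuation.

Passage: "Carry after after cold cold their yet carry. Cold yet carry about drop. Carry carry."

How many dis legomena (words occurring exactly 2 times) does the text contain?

Frequencies: carry:5, cold:3, after:2, yet:2, their:1, about:1, drop:1
Words with frequency 2: after, yet

2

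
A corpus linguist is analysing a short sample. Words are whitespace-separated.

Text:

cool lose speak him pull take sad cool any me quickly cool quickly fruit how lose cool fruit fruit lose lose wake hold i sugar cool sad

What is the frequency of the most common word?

5

Frequencies: cool:5, lose:4, fruit:3, sad:2, quickly:2, speak:1, him:1, pull:1, take:1, any:1, me:1, how:1, wake:1, hold:1, i:1, sugar:1
Most common: 'cool' with frequency 5.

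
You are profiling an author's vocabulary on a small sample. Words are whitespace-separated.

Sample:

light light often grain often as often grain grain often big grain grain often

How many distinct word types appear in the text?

Distinct types: {as, big, grain, light, often}
V = 5

5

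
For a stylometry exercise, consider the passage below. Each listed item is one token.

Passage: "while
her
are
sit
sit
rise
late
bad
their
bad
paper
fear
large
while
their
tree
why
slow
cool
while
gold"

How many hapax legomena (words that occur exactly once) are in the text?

Frequencies: while:3, sit:2, bad:2, their:2, her:1, are:1, rise:1, late:1, paper:1, fear:1, large:1, tree:1, why:1, slow:1, cool:1, gold:1
Hapax (freq=1): are, cool, fear, gold, her, large, late, paper, rise, slow, tree, why

12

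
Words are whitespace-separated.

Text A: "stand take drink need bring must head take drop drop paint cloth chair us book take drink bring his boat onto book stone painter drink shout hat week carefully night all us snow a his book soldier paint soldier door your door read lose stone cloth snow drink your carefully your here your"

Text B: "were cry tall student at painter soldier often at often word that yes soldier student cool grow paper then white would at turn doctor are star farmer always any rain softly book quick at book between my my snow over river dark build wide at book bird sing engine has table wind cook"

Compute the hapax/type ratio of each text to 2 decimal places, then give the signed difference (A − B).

-0.33

A: hapax=17, V=32, ratio=0.53
B: hapax=37, V=43, ratio=0.86
Difference = 0.53 − 0.86 = -0.33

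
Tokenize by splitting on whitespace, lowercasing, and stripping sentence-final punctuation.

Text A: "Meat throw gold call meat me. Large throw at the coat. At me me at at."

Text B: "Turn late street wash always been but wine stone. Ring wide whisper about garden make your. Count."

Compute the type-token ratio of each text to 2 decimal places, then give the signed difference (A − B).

-0.44

TTR(A) = 9/16 = 0.56
TTR(B) = 17/17 = 1.00
Difference = 0.56 − 1.00 = -0.44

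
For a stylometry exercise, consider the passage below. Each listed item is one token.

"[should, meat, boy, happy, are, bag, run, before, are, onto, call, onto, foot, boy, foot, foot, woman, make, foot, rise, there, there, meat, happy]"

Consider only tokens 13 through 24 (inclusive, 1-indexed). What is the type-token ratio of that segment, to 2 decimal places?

0.67

Segment tokens 13–24: foot, boy, foot, foot, woman, make, foot, rise, there, there, meat, happy
Segment N = 12, segment V = 8.
TTR = 8 / 12 = 0.67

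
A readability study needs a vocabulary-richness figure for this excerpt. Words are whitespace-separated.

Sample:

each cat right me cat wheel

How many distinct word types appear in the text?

5

Distinct types: {cat, each, me, right, wheel}
V = 5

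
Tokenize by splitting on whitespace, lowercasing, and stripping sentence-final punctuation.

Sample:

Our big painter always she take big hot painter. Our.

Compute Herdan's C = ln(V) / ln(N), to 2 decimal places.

N = 10, V = 7.
ln(V) = 1.945910, ln(N) = 2.302585
C = 1.945910 / 2.302585 = 0.85

0.85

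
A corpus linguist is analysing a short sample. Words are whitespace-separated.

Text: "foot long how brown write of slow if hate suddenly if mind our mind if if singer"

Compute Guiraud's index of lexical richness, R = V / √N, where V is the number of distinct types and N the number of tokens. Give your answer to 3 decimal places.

3.153

N = 17, V = 13.
√N = 4.123106
R = 13 / 4.123106 = 3.153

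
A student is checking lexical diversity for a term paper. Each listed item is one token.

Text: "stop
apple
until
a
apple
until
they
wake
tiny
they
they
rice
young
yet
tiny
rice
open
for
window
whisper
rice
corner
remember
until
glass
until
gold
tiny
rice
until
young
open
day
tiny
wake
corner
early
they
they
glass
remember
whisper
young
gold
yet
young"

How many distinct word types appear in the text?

Distinct types: {a, apple, corner, day, early, for, glass, gold, open, remember, rice, stop, they, tiny, until, wake, whisper, window, yet, young}
V = 20

20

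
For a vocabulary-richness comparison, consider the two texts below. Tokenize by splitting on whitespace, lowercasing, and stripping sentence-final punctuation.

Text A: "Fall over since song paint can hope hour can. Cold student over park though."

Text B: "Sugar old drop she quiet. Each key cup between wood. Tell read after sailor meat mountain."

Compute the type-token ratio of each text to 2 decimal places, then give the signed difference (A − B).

TTR(A) = 12/14 = 0.86
TTR(B) = 16/16 = 1.00
Difference = 0.86 − 1.00 = -0.14

-0.14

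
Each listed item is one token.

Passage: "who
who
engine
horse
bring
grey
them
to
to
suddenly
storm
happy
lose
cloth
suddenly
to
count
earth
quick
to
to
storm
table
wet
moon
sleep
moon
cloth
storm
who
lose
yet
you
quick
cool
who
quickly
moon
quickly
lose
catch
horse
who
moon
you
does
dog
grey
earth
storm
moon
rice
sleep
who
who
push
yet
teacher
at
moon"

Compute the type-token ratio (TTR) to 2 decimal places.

0.50

N = 60 tokens, V = 30 types.
TTR = V / N = 30 / 60 = 0.50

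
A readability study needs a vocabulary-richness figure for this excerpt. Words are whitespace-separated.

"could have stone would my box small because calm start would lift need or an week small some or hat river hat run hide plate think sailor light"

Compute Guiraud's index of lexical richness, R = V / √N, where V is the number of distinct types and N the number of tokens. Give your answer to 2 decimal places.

N = 28, V = 24.
√N = 5.291503
R = 24 / 5.291503 = 4.54

4.54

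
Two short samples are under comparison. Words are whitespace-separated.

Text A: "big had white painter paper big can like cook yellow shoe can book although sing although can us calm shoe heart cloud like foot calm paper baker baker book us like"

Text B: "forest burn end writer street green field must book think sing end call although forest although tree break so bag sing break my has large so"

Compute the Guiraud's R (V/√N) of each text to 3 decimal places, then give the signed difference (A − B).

A: V=19, N=31, R=3.413
B: V=20, N=26, R=3.922
Difference = 3.413 − 3.922 = -0.509

-0.509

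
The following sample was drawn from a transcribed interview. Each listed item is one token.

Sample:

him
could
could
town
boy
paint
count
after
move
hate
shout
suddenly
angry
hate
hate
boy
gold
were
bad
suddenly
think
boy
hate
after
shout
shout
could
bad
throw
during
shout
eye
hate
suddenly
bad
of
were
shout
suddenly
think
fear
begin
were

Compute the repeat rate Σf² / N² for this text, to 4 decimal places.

Frequencies: hate:5, shout:5, suddenly:4, could:3, boy:3, were:3, bad:3, after:2, think:2, him:1, town:1, paint:1, count:1, move:1, angry:1, gold:1, throw:1, during:1, eye:1, of:1, … (2 more, each freq 1)
Σf² = 123; N² = 1849
Repeat rate = 123 / 1849 = 0.0665

0.0665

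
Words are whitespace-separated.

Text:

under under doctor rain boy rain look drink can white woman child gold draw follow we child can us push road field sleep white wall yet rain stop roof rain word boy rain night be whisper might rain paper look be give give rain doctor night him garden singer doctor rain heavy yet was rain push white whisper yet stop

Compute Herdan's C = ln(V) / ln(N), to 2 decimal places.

0.87

N = 60, V = 35.
ln(V) = 3.555348, ln(N) = 4.094345
C = 3.555348 / 4.094345 = 0.87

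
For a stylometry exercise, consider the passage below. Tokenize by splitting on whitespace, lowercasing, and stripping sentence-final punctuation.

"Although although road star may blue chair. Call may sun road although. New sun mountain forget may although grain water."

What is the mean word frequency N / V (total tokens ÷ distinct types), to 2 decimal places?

1.54

N = 20 tokens, V = 13 types.
Mean frequency = N / V = 20 / 13 = 1.54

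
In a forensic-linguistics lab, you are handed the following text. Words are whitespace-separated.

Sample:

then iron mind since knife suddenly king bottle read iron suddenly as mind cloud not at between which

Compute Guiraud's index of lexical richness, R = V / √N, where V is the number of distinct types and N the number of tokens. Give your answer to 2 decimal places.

3.54

N = 18, V = 15.
√N = 4.242641
R = 15 / 4.242641 = 3.54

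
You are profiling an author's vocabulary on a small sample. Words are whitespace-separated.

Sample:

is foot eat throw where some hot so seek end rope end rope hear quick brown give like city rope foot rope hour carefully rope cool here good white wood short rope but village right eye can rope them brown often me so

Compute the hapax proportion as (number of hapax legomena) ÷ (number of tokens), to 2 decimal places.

Frequencies: rope:7, foot:2, so:2, end:2, brown:2, is:1, eat:1, throw:1, where:1, some:1, hot:1, seek:1, hear:1, quick:1, give:1, like:1, city:1, hour:1, carefully:1, cool:1, … (13 more, each freq 1)
Hapax count = 28; token count = 43.
Ratio = 28 / 43 = 0.65

0.65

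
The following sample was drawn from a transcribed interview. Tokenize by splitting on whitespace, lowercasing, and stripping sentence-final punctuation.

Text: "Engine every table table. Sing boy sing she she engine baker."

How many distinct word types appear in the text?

Distinct types: {baker, boy, engine, every, she, sing, table}
V = 7

7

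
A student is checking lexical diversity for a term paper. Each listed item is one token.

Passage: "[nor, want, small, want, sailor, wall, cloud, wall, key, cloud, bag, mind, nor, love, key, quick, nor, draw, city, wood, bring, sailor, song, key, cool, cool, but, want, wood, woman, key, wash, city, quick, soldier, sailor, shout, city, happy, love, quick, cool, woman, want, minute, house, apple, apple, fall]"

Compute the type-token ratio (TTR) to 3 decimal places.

0.551

N = 49 tokens, V = 27 types.
TTR = V / N = 27 / 49 = 0.551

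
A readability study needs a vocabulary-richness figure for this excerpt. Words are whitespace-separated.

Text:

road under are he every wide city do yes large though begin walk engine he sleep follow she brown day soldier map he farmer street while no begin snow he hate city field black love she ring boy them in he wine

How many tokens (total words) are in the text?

42

Tokens: road, under, are, he, every, wide, city, do, yes, large, though, begin, walk, engine, he, sleep, follow, she, brown, day, soldier, map, he, farmer, street, while, no, begin, snow, he, hate, city, field, black, love, she, ring, boy, them, in, he, wine
N = 42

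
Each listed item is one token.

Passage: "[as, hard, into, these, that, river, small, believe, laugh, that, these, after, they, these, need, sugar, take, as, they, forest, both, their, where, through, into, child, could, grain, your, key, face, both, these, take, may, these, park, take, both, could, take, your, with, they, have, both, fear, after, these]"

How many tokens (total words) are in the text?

Tokens: as, hard, into, these, that, river, small, believe, laugh, that, these, after, they, these, need, sugar, take, as, they, forest, both, their, where, through, into, child, could, grain, your, key, face, both, these, take, may, these, park, take, both, could, take, your, with, they, have, both, fear, after, these
N = 49

49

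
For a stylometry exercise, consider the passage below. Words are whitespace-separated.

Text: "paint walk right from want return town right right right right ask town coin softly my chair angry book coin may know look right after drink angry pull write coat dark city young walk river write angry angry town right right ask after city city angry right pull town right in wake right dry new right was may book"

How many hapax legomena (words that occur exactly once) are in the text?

Frequencies: right:12, angry:5, town:4, city:3, walk:2, ask:2, coin:2, book:2, may:2, after:2, pull:2, write:2, paint:1, from:1, want:1, return:1, softly:1, my:1, chair:1, know:1, … (11 more, each freq 1)
Hapax (freq=1): chair, coat, dark, drink, dry, from, in, know, look, my, new, paint, return, river, softly, wake, want, was, young

19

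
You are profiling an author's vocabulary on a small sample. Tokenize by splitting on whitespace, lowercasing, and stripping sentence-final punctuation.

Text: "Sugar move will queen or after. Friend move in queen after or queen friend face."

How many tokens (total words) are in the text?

15

Tokens: sugar, move, will, queen, or, after, friend, move, in, queen, after, or, queen, friend, face
N = 15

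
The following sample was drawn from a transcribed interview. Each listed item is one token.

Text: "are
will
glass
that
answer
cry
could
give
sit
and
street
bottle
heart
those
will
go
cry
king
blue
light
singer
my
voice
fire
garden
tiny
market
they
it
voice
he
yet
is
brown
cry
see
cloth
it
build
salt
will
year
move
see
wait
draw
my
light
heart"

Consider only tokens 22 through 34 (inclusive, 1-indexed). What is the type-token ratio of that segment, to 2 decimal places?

Segment tokens 22–34: my, voice, fire, garden, tiny, market, they, it, voice, he, yet, is, brown
Segment N = 13, segment V = 12.
TTR = 12 / 13 = 0.92

0.92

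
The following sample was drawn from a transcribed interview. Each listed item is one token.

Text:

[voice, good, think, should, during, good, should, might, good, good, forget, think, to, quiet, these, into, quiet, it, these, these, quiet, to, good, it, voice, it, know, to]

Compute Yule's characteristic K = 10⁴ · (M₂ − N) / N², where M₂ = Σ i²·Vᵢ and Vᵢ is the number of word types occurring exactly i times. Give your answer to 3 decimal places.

Frequencies: good:5, to:3, quiet:3, these:3, it:3, voice:2, think:2, should:2, during:1, might:1, forget:1, into:1, know:1
N = 28. Frequency spectrum: V_1=5, V_2=3, V_3=4, V_5=1
M₂ = 1²·5 + 2²·3 + 3²·4 + 5²·1 = 78
K = 10000 × (78 − 28) / 28² = 637.755

637.755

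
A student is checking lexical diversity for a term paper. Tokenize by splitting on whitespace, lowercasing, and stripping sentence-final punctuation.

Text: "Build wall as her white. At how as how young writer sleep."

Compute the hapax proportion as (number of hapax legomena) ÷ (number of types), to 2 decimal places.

0.80

Frequencies: as:2, how:2, build:1, wall:1, her:1, white:1, at:1, young:1, writer:1, sleep:1
Hapax count = 8; type count = 10.
Ratio = 8 / 10 = 0.80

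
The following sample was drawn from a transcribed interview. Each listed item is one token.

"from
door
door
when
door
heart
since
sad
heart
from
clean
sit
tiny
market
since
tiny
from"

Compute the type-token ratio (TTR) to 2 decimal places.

N = 17 tokens, V = 10 types.
TTR = V / N = 10 / 17 = 0.59

0.59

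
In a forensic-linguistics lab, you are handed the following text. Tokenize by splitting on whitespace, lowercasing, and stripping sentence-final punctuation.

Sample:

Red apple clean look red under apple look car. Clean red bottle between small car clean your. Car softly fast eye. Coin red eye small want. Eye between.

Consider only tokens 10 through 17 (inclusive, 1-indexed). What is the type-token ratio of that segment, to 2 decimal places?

Segment tokens 10–17: clean, red, bottle, between, small, car, clean, your
Segment N = 8, segment V = 7.
TTR = 7 / 8 = 0.88

0.88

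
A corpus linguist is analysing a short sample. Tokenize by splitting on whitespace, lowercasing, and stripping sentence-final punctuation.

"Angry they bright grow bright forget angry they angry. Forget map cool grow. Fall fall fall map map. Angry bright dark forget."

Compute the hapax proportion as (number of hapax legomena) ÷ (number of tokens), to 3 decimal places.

Frequencies: angry:4, bright:3, forget:3, map:3, fall:3, they:2, grow:2, cool:1, dark:1
Hapax count = 2; token count = 22.
Ratio = 2 / 22 = 0.091

0.091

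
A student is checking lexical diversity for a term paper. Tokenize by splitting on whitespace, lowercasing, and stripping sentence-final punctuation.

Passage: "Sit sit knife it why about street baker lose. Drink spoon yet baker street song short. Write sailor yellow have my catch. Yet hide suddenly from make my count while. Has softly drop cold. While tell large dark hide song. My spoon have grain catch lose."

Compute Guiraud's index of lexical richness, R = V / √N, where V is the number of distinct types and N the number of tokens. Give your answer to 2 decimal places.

4.87

N = 46, V = 33.
√N = 6.782330
R = 33 / 6.782330 = 4.87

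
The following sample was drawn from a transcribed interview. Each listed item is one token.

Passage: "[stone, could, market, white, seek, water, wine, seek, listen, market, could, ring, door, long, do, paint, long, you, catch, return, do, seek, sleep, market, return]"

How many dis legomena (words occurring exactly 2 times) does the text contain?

4

Frequencies: market:3, seek:3, could:2, long:2, do:2, return:2, stone:1, white:1, water:1, wine:1, listen:1, ring:1, door:1, paint:1, you:1, catch:1, sleep:1
Words with frequency 2: could, do, long, return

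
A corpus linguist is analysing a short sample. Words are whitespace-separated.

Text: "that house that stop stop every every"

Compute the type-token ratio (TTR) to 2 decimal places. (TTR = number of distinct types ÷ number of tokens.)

N = 7 tokens, V = 4 types.
TTR = V / N = 4 / 7 = 0.57

0.57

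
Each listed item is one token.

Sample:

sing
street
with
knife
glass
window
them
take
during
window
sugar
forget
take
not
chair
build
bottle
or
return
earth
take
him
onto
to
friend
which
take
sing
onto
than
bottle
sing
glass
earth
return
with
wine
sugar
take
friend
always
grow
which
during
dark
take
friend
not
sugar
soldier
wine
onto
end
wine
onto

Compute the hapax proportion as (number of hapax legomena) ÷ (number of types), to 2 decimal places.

Frequencies: take:6, onto:4, sing:3, sugar:3, friend:3, wine:3, with:2, glass:2, window:2, during:2, not:2, bottle:2, return:2, earth:2, which:2, street:1, knife:1, them:1, forget:1, chair:1, … (10 more, each freq 1)
Hapax count = 15; type count = 30.
Ratio = 15 / 30 = 0.50

0.50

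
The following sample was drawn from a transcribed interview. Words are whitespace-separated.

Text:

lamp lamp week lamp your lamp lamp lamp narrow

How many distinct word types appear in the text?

4

Distinct types: {lamp, narrow, week, your}
V = 4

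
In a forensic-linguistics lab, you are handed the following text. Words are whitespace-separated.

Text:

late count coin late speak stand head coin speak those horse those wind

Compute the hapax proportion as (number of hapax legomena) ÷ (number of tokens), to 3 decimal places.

Frequencies: late:2, coin:2, speak:2, those:2, count:1, stand:1, head:1, horse:1, wind:1
Hapax count = 5; token count = 13.
Ratio = 5 / 13 = 0.385

0.385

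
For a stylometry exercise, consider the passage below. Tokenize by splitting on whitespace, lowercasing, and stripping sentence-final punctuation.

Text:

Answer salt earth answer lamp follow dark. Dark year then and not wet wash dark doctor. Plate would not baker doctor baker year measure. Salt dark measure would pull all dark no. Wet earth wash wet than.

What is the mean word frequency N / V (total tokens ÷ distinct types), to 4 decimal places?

1.7619

N = 37 tokens, V = 21 types.
Mean frequency = N / V = 37 / 21 = 1.7619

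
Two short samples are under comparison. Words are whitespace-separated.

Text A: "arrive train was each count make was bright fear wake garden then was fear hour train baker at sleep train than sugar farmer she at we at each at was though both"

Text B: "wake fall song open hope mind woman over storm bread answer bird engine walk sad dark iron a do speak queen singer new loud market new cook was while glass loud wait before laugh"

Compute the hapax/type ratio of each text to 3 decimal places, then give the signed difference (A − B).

-0.165

A: hapax=17, V=22, ratio=0.773
B: hapax=30, V=32, ratio=0.938
Difference = 0.773 − 0.938 = -0.165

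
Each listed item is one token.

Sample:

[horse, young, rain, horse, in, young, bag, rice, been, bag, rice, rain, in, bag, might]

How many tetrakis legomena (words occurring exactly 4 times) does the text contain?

0

Frequencies: bag:3, horse:2, young:2, rain:2, in:2, rice:2, been:1, might:1
Words with frequency 4: (none)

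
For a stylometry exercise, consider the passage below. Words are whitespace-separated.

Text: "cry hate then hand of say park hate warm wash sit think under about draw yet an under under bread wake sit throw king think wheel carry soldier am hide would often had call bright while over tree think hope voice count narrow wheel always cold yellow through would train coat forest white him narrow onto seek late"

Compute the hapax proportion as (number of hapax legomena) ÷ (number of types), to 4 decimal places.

0.8571

Frequencies: think:3, under:3, hate:2, sit:2, wheel:2, would:2, narrow:2, cry:1, then:1, hand:1, of:1, say:1, park:1, warm:1, wash:1, about:1, draw:1, yet:1, an:1, bread:1, … (29 more, each freq 1)
Hapax count = 42; type count = 49.
Ratio = 42 / 49 = 0.8571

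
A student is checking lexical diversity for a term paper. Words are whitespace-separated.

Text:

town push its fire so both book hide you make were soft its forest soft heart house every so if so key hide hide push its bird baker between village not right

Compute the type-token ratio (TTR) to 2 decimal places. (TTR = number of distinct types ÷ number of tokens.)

N = 32 tokens, V = 24 types.
TTR = V / N = 24 / 32 = 0.75

0.75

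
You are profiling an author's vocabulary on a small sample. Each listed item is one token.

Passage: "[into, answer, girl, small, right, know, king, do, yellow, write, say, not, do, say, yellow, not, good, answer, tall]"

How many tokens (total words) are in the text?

19

Tokens: into, answer, girl, small, right, know, king, do, yellow, write, say, not, do, say, yellow, not, good, answer, tall
N = 19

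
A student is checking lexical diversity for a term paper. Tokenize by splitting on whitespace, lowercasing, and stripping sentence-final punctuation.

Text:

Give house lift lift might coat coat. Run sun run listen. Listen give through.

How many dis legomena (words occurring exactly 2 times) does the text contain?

5

Frequencies: give:2, lift:2, coat:2, run:2, listen:2, house:1, might:1, sun:1, through:1
Words with frequency 2: coat, give, lift, listen, run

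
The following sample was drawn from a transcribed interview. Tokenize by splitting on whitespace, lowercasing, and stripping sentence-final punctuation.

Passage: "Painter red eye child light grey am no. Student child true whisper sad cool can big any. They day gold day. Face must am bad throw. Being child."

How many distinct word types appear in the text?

24

Distinct types: {am, any, bad, being, big, can, child, cool, day, eye, face, gold, grey, light, must, no, painter, red, sad, student, they, throw, true, whisper}
V = 24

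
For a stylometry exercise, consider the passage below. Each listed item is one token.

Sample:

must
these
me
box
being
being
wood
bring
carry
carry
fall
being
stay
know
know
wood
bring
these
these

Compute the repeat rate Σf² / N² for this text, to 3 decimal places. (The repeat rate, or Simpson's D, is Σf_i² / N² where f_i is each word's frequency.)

Frequencies: these:3, being:3, wood:2, bring:2, carry:2, know:2, must:1, me:1, box:1, fall:1, stay:1
Σf² = 39; N² = 361
Repeat rate = 39 / 361 = 0.108

0.108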